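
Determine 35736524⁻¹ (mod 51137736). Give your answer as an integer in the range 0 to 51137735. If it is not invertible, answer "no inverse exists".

no inverse exists

Euclidean algorithm on 51137736, 35736524:
51137736 = 1*35736524 + 15401212
35736524 = 2*15401212 + 4934100
15401212 = 3*4934100 + 598912
4934100 = 8*598912 + 142804
598912 = 4*142804 + 27696
142804 = 5*27696 + 4324
27696 = 6*4324 + 1752
4324 = 2*1752 + 820
1752 = 2*820 + 112
820 = 7*112 + 36
112 = 3*36 + 4
36 = 9*4 + 0
The gcd is 4, not 1, hence no inverse exists.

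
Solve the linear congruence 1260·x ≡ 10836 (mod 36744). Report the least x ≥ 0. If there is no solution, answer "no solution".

621

First find gcd(1260, 36744):
36744 = 29*1260 + 204
1260 = 6*204 + 36
204 = 5*36 + 24
36 = 1*24 + 12
24 = 2*12 + 0
gcd = 12 and 12 | 10836, so solutions exist. Divide through by 12: 105x ≡ 903 (mod 3062).
Now find 105⁻¹ mod 3062:
3062 = 29×105 + 17
105 = 6×17 + 3
17 = 5×3 + 2
3 = 1×2 + 1
2 = 2×1 + 0
Back-substitute:
1 = 3 − 2
1 = −17 + 6·3
1 = 6·105 − 37·17
1 = −37·3062 + 1079·105
So 105⁻¹ ≡ 1079 (mod 3062).
Then x ≡ 1079·903 ≡ 621 (mod 3062); the smallest non-negative solution is x = 621.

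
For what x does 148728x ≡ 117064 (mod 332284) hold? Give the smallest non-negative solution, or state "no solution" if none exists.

First find gcd(148728, 332284):
332284 = 2×148728 + 34828
148728 = 4×34828 + 9416
34828 = 3×9416 + 6580
9416 = 1×6580 + 2836
6580 = 2×2836 + 908
2836 = 3×908 + 112
908 = 8×112 + 12
112 = 9×12 + 4
12 = 3×4 + 0
gcd = 4 and 4 | 117064, so solutions exist. Divide through by 4: 37182x ≡ 29266 (mod 83071).
Now find 37182⁻¹ mod 83071:
83071 = 2*37182 + 8707
37182 = 4*8707 + 2354
8707 = 3*2354 + 1645
2354 = 1*1645 + 709
1645 = 2*709 + 227
709 = 3*227 + 28
227 = 8*28 + 3
28 = 9*3 + 1
3 = 3*1 + 0
Back-substitute:
1 = 28 − 9·3
1 = −9·227 + 73·28
1 = 73·709 − 228·227
1 = −228·1645 + 529·709
1 = 529·2354 − 757·1645
1 = −757·8707 + 2800·2354
1 = 2800·37182 − 11957·8707
1 = −11957·83071 + 26714·37182
So 37182⁻¹ ≡ 26714 (mod 83071).
Then x ≡ 26714·29266 ≡ 30743 (mod 83071); the smallest non-negative solution is x = 30743.

30743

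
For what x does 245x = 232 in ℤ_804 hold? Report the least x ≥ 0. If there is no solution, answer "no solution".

188

First find gcd(245, 804):
804 = 3*245 + 69
245 = 3*69 + 38
69 = 1*38 + 31
38 = 1*31 + 7
31 = 4*7 + 3
7 = 2*3 + 1
3 = 3*1 + 0
gcd = 1, so a unique solution mod 804 exists.
Back-substitute for the Bézout coefficients:
1 = 7 − 2·3
1 = −2·31 + 9·7
1 = 9·38 − 11·31
1 = −11·69 + 20·38
1 = 20·245 − 71·69
1 = −71·804 + 233·245
So 245·(233) ≡ 1 (mod 804), giving 245⁻¹ ≡ 233.
x ≡ 245⁻¹·232 ≡ 233·232 ≡ 188 (mod 804).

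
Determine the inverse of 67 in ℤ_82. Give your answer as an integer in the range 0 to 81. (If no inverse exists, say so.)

Extended Euclidean algorithm:
82 = 1×67 + 15
67 = 4×15 + 7
15 = 2×7 + 1
7 = 7×1 + 0
gcd = 1, so the inverse exists. Back-substitute:
1 = 15 − 2·7
1 = −2·67 + 9·15
1 = 9·82 − 11·67
Hence 67⁻¹ ≡ -11 ≡ 71 (mod 82).

71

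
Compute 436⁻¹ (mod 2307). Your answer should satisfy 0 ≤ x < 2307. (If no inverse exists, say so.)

gcd(2307, 436) by repeated division:
2307 = 5×436 + 127
436 = 3×127 + 55
127 = 2×55 + 17
55 = 3×17 + 4
17 = 4×4 + 1
4 = 4×1 + 0
The gcd is 1. Working backward:
1 = 17 − 4·4
1 = −4·55 + 13·17
1 = 13·127 − 30·55
1 = −30·436 + 103·127
1 = 103·2307 − 545·436
So 436·(-545) ≡ 1 (mod 2307), and -545 ≡ 1762 (mod 2307).

1762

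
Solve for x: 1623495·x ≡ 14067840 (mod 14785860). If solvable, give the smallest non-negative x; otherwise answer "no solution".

First find gcd(1623495, 14785860):
14785860 = 9×1623495 + 174405
1623495 = 9×174405 + 53850
174405 = 3×53850 + 12855
53850 = 4×12855 + 2430
12855 = 5×2430 + 705
2430 = 3×705 + 315
705 = 2×315 + 75
315 = 4×75 + 15
75 = 5×15 + 0
gcd = 15 and 15 | 14067840, so solutions exist. Divide through by 15: 108233x ≡ 937856 (mod 985724).
Now find 108233⁻¹ mod 985724:
985724 = 9·108233 + 11627
108233 = 9·11627 + 3590
11627 = 3·3590 + 857
3590 = 4·857 + 162
857 = 5·162 + 47
162 = 3·47 + 21
47 = 2·21 + 5
21 = 4·5 + 1
5 = 5·1 + 0
Back-substitute:
1 = 21 − 4·5
1 = −4·47 + 9·21
1 = 9·162 − 31·47
1 = −31·857 + 164·162
1 = 164·3590 − 687·857
1 = −687·11627 + 2225·3590
1 = 2225·108233 − 20712·11627
1 = −20712·985724 + 188633·108233
So 108233⁻¹ ≡ 188633 (mod 985724).
Then x ≡ 188633·937856 ≡ 733120 (mod 985724); the smallest non-negative solution is x = 733120.

733120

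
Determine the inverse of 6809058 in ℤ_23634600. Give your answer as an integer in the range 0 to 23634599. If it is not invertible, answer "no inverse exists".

Euclidean algorithm on 23634600, 6809058:
23634600 = 3×6809058 + 3207426
6809058 = 2×3207426 + 394206
3207426 = 8×394206 + 53778
394206 = 7×53778 + 17760
53778 = 3×17760 + 498
17760 = 35×498 + 330
498 = 1×330 + 168
330 = 1×168 + 162
168 = 1×162 + 6
162 = 27×6 + 0
Since gcd = 6 > 1, 6809058 is not a unit mod 23634600.

no inverse exists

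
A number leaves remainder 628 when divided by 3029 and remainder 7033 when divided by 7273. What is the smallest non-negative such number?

Write x = 628 + 3029·k. Then 3029·k ≡ 7033 − 628 ≡ 6405 (mod 7273).
Need 3029⁻¹ mod 7273. Extended Euclid on (7273, 3029):
7273 = 2×3029 + 1215
3029 = 2×1215 + 599
1215 = 2×599 + 17
599 = 35×17 + 4
17 = 4×4 + 1
4 = 4×1 + 0
Back-substitute:
1 = 17 − 4·4
1 = −4·599 + 141·17
1 = 141·1215 − 286·599
1 = −286·3029 + 713·1215
1 = 713·7273 − 1712·3029
3029⁻¹ ≡ 5561 (mod 7273), so k ≡ 5561·6405 ≡ 2324 (mod 7273).
x = 628 + 3029·2324 = 7040024.

7040024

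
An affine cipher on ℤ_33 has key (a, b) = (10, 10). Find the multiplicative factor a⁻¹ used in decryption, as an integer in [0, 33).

Extended Euclidean algorithm:
33 = 3·10 + 3
10 = 3·3 + 1
3 = 3·1 + 0
gcd = 1, so the inverse exists. Back-substitute:
1 = 10 − 3·3
1 = −3·33 + 10·10
So 10·10 ≡ 1 (mod 33).

10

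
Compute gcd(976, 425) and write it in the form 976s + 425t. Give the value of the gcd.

Apply Euclid's algorithm to 976 and 425:
976 = 2*425 + 126
425 = 3*126 + 47
126 = 2*47 + 32
47 = 1*32 + 15
32 = 2*15 + 2
15 = 7*2 + 1
2 = 2*1 + 0
gcd(976, 425) = 1.
Working backward:
1 = 15 − 7·2
1 = −7·32 + 15·15
1 = 15·47 − 22·32
1 = −22·126 + 59·47
1 = 59·425 − 199·126
1 = −199·976 + 457·425
So 1 = (-199)·976 + (457)·425.

1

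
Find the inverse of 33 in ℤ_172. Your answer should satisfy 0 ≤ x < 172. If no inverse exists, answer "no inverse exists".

gcd(172, 33) by repeated division:
172 = 5·33 + 7
33 = 4·7 + 5
7 = 1·5 + 2
5 = 2·2 + 1
2 = 2·1 + 0
gcd = 1, so the inverse exists. Back-substitute:
1 = 5 − 2·2
1 = −2·7 + 3·5
1 = 3·33 − 14·7
1 = −14·172 + 73·33
So 33·73 ≡ 1 (mod 172).

73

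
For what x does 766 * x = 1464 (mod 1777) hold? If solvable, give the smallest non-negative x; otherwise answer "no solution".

1649

First find gcd(766, 1777):
1777 = 2*766 + 245
766 = 3*245 + 31
245 = 7*31 + 28
31 = 1*28 + 3
28 = 9*3 + 1
3 = 3*1 + 0
gcd = 1, so a unique solution mod 1777 exists.
Back-substitute for the Bézout coefficients:
1 = 28 − 9·3
1 = −9·31 + 10·28
1 = 10·245 − 79·31
1 = −79·766 + 247·245
1 = 247·1777 − 573·766
So 766·(-573) ≡ 1 (mod 1777), giving 766⁻¹ ≡ 1204.
x ≡ 766⁻¹·1464 ≡ 1204·1464 ≡ 1649 (mod 1777).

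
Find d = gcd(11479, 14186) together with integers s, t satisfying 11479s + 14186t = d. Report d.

Repeated division:
14186 = 1·11479 + 2707
11479 = 4·2707 + 651
2707 = 4·651 + 103
651 = 6·103 + 33
103 = 3·33 + 4
33 = 8·4 + 1
4 = 4·1 + 0
gcd(11479, 14186) = 1.
Back-substituting:
1 = 33 − 8·4
1 = −8·103 + 25·33
1 = 25·651 − 158·103
1 = −158·2707 + 657·651
1 = 657·11479 − 2786·2707
1 = −2786·14186 + 3443·11479
So 1 = (-2786)·14186 + (3443)·11479.

1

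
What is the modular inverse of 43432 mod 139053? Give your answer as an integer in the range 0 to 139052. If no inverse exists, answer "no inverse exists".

42937

Apply the Euclidean algorithm to 139053 and 43432:
139053 = 3*43432 + 8757
43432 = 4*8757 + 8404
8757 = 1*8404 + 353
8404 = 23*353 + 285
353 = 1*285 + 68
285 = 4*68 + 13
68 = 5*13 + 3
13 = 4*3 + 1
3 = 3*1 + 0
gcd = 1, so the inverse exists. Back-substitute:
1 = 13 − 4·3
1 = −4·68 + 21·13
1 = 21·285 − 88·68
1 = −88·353 + 109·285
1 = 109·8404 − 2595·353
1 = −2595·8757 + 2704·8404
1 = 2704·43432 − 13411·8757
1 = −13411·139053 + 42937·43432
So 43432·42937 ≡ 1 (mod 139053).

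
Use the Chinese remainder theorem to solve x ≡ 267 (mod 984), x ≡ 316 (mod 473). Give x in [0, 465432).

185259

Write x = 267 + 984·k. Then 984·k ≡ 316 − 267 ≡ 49 (mod 473).
Need 984⁻¹ mod 473. Extended Euclid on (473, 38):
473 = 12·38 + 17
38 = 2·17 + 4
17 = 4·4 + 1
4 = 4·1 + 0
Back-substitute:
1 = 17 − 4·4
1 = −4·38 + 9·17
1 = 9·473 − 112·38
984⁻¹ ≡ 361 (mod 473), so k ≡ 361·49 ≡ 188 (mod 473).
x = 267 + 984·188 = 185259.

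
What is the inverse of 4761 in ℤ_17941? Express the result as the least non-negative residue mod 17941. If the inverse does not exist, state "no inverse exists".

13777

Extended Euclidean algorithm:
17941 = 3·4761 + 3658
4761 = 1·3658 + 1103
3658 = 3·1103 + 349
1103 = 3·349 + 56
349 = 6·56 + 13
56 = 4·13 + 4
13 = 3·4 + 1
4 = 4·1 + 0
The gcd is 1. Working backward:
1 = 13 − 3·4
1 = −3·56 + 13·13
1 = 13·349 − 81·56
1 = −81·1103 + 256·349
1 = 256·3658 − 849·1103
1 = −849·4761 + 1105·3658
1 = 1105·17941 − 4164·4761
Hence 4761⁻¹ ≡ -4164 ≡ 13777 (mod 17941).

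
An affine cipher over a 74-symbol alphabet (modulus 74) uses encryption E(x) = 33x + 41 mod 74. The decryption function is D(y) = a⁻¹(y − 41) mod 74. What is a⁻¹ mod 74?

9

gcd(74, 33) by repeated division:
74 = 2*33 + 8
33 = 4*8 + 1
8 = 8*1 + 0
Since gcd(33, 74) = 1, back-substitute to write 1 as a combination:
1 = 33 − 4·8
1 = −4·74 + 9·33
So 33·9 ≡ 1 (mod 74).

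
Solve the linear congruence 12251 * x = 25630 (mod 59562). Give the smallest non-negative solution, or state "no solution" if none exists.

43982

First find gcd(12251, 59562):
59562 = 4·12251 + 10558
12251 = 1·10558 + 1693
10558 = 6·1693 + 400
1693 = 4·400 + 93
400 = 4·93 + 28
93 = 3·28 + 9
28 = 3·9 + 1
9 = 9·1 + 0
gcd = 1, so a unique solution mod 59562 exists.
Back-substitute for the Bézout coefficients:
1 = 28 − 3·9
1 = −3·93 + 10·28
1 = 10·400 − 43·93
1 = −43·1693 + 182·400
1 = 182·10558 − 1135·1693
1 = −1135·12251 + 1317·10558
1 = 1317·59562 − 6403·12251
So 12251·(-6403) ≡ 1 (mod 59562), giving 12251⁻¹ ≡ 53159.
x ≡ 12251⁻¹·25630 ≡ 53159·25630 ≡ 43982 (mod 59562).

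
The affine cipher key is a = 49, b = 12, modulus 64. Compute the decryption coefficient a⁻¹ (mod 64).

Apply the Euclidean algorithm to 64 and 49:
64 = 1·49 + 15
49 = 3·15 + 4
15 = 3·4 + 3
4 = 1·3 + 1
3 = 3·1 + 0
The gcd is 1. Working backward:
1 = 4 − 3
1 = −15 + 4·4
1 = 4·49 − 13·15
1 = −13·64 + 17·49
So 49·17 ≡ 1 (mod 64).

17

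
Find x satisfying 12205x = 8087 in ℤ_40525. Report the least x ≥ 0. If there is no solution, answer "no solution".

gcd(12205, 40525):
40525 = 3*12205 + 3910
12205 = 3*3910 + 475
3910 = 8*475 + 110
475 = 4*110 + 35
110 = 3*35 + 5
35 = 7*5 + 0
gcd = 5, but 5 ∤ 8087, so the congruence has no solution.

no solution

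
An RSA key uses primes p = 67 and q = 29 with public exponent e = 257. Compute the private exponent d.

1697

φ(n) = (p−1)(q−1) = 66·28 = 1848.
Need d with 257·d ≡ 1 (mod 1848). Apply the extended Euclidean algorithm:
1848 = 7×257 + 49
257 = 5×49 + 12
49 = 4×12 + 1
12 = 12×1 + 0
Back-substitute:
1 = 49 − 4·12
1 = −4·257 + 21·49
1 = 21·1848 − 151·257
So 257·(-151) ≡ 1 (mod 1848), hence d ≡ -151 ≡ 1697 (mod 1848).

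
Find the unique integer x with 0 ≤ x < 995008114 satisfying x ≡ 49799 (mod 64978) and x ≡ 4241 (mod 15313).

Write x = 49799 + 64978·k. Then 64978·k ≡ 4241 − 49799 ≡ 381 (mod 15313).
Need 64978⁻¹ mod 15313. Extended Euclid on (15313, 3726):
15313 = 4*3726 + 409
3726 = 9*409 + 45
409 = 9*45 + 4
45 = 11*4 + 1
4 = 4*1 + 0
Back-substitute:
1 = 45 − 11·4
1 = −11·409 + 100·45
1 = 100·3726 − 911·409
1 = −911·15313 + 3744·3726
64978⁻¹ ≡ 3744 (mod 15313), so k ≡ 3744·381 ≡ 2355 (mod 15313).
x = 49799 + 64978·2355 = 153072989.

153072989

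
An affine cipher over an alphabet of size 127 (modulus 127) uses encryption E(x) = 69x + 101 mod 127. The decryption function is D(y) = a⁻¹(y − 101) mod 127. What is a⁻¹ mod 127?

81

gcd(127, 69) by repeated division:
127 = 1·69 + 58
69 = 1·58 + 11
58 = 5·11 + 3
11 = 3·3 + 2
3 = 1·2 + 1
2 = 2·1 + 0
Since gcd(69, 127) = 1, back-substitute to write 1 as a combination:
1 = 3 − 2
1 = −11 + 4·3
1 = 4·58 − 21·11
1 = −21·69 + 25·58
1 = 25·127 − 46·69
Thus 69·(-46) ≡ 1 (mod 127); reducing, -46 mod 127 = 81.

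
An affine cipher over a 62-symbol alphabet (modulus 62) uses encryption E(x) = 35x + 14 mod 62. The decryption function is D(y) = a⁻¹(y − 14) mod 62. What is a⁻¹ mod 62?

Extended Euclidean algorithm:
62 = 1·35 + 27
35 = 1·27 + 8
27 = 3·8 + 3
8 = 2·3 + 2
3 = 1·2 + 1
2 = 2·1 + 0
Since gcd(35, 62) = 1, back-substitute to write 1 as a combination:
1 = 3 − 2
1 = −8 + 3·3
1 = 3·27 − 10·8
1 = −10·35 + 13·27
1 = 13·62 − 23·35
So 35·(-23) ≡ 1 (mod 62), and -23 ≡ 39 (mod 62).

39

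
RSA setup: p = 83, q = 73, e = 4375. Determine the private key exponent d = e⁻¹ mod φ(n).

φ(n) = (p−1)(q−1) = 82·72 = 5904.
Need d with 4375·d ≡ 1 (mod 5904). Apply the extended Euclidean algorithm:
5904 = 1×4375 + 1529
4375 = 2×1529 + 1317
1529 = 1×1317 + 212
1317 = 6×212 + 45
212 = 4×45 + 32
45 = 1×32 + 13
32 = 2×13 + 6
13 = 2×6 + 1
6 = 6×1 + 0
Back-substitute:
1 = 13 − 2·6
1 = −2·32 + 5·13
1 = 5·45 − 7·32
1 = −7·212 + 33·45
1 = 33·1317 − 205·212
1 = −205·1529 + 238·1317
1 = 238·4375 − 681·1529
1 = −681·5904 + 919·4375
So 4375·919 ≡ 1 (mod 5904), hence d = 919.

919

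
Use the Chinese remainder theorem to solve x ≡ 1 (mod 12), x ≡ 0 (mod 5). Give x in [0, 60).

Write x = 1 + 12·k. Then 12·k ≡ 0 − 1 ≡ 4 (mod 5).
Need 12⁻¹ mod 5. Extended Euclid on (5, 2):
5 = 2×2 + 1
2 = 2×1 + 0
Back-substitute:
1 = 5 − 2·2
12⁻¹ ≡ 3 (mod 5), so k ≡ 3·4 ≡ 2 (mod 5).
x = 1 + 12·2 = 25.

25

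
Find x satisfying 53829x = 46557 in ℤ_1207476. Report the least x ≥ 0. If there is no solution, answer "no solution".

52177

First find gcd(53829, 1207476):
1207476 = 22·53829 + 23238
53829 = 2·23238 + 7353
23238 = 3·7353 + 1179
7353 = 6·1179 + 279
1179 = 4·279 + 63
279 = 4·63 + 27
63 = 2·27 + 9
27 = 3·9 + 0
gcd = 9 and 9 | 46557, so solutions exist. Divide through by 9: 5981x ≡ 5173 (mod 134164).
Now find 5981⁻¹ mod 134164:
134164 = 22*5981 + 2582
5981 = 2*2582 + 817
2582 = 3*817 + 131
817 = 6*131 + 31
131 = 4*31 + 7
31 = 4*7 + 3
7 = 2*3 + 1
3 = 3*1 + 0
Back-substitute:
1 = 7 − 2·3
1 = −2·31 + 9·7
1 = 9·131 − 38·31
1 = −38·817 + 237·131
1 = 237·2582 − 749·817
1 = −749·5981 + 1735·2582
1 = 1735·134164 − 38919·5981
So 5981·(-38919) ≡ 1 (mod 134164), i.e. 5981⁻¹ ≡ 95245.
Then x ≡ 95245·5173 ≡ 52177 (mod 134164); the smallest non-negative solution is x = 52177.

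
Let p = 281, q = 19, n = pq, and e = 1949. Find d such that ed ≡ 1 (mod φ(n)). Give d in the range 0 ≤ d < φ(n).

4709

φ(n) = (p−1)(q−1) = 280·18 = 5040.
Need d with 1949·d ≡ 1 (mod 5040). Apply the extended Euclidean algorithm:
5040 = 2*1949 + 1142
1949 = 1*1142 + 807
1142 = 1*807 + 335
807 = 2*335 + 137
335 = 2*137 + 61
137 = 2*61 + 15
61 = 4*15 + 1
15 = 15*1 + 0
Back-substitute:
1 = 61 − 4·15
1 = −4·137 + 9·61
1 = 9·335 − 22·137
1 = −22·807 + 53·335
1 = 53·1142 − 75·807
1 = −75·1949 + 128·1142
1 = 128·5040 − 331·1949
So 1949·(-331) ≡ 1 (mod 5040), hence d ≡ -331 ≡ 4709 (mod 5040).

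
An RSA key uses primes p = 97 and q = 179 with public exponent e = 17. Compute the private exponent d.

φ(n) = (p−1)(q−1) = 96·178 = 17088.
Need d with 17·d ≡ 1 (mod 17088). Apply the extended Euclidean algorithm:
17088 = 1005*17 + 3
17 = 5*3 + 2
3 = 1*2 + 1
2 = 2*1 + 0
Back-substitute:
1 = 3 − 2
1 = −17 + 6·3
1 = 6·17088 − 6031·17
So 17·(-6031) ≡ 1 (mod 17088), hence d ≡ -6031 ≡ 11057 (mod 17088).

11057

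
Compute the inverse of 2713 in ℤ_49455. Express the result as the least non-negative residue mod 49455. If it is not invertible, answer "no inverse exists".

12742

gcd(49455, 2713) by repeated division:
49455 = 18·2713 + 621
2713 = 4·621 + 229
621 = 2·229 + 163
229 = 1·163 + 66
163 = 2·66 + 31
66 = 2·31 + 4
31 = 7·4 + 3
4 = 1·3 + 1
3 = 3·1 + 0
gcd = 1, so the inverse exists. Back-substitute:
1 = 4 − 3
1 = −31 + 8·4
1 = 8·66 − 17·31
1 = −17·163 + 42·66
1 = 42·229 − 59·163
1 = −59·621 + 160·229
1 = 160·2713 − 699·621
1 = −699·49455 + 12742·2713
So 2713·12742 ≡ 1 (mod 49455).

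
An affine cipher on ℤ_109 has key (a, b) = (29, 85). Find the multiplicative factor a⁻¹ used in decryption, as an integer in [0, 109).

Extended Euclidean algorithm:
109 = 3*29 + 22
29 = 1*22 + 7
22 = 3*7 + 1
7 = 7*1 + 0
gcd = 1, so the inverse exists. Back-substitute:
1 = 22 − 3·7
1 = −3·29 + 4·22
1 = 4·109 − 15·29
Thus 29·(-15) ≡ 1 (mod 109); reducing, -15 mod 109 = 94.

94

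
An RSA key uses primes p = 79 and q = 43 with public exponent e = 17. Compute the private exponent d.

φ(n) = (p−1)(q−1) = 78·42 = 3276.
Need d with 17·d ≡ 1 (mod 3276). Apply the extended Euclidean algorithm:
3276 = 192·17 + 12
17 = 1·12 + 5
12 = 2·5 + 2
5 = 2·2 + 1
2 = 2·1 + 0
Back-substitute:
1 = 5 − 2·2
1 = −2·12 + 5·5
1 = 5·17 − 7·12
1 = −7·3276 + 1349·17
So 17·1349 ≡ 1 (mod 3276), hence d = 1349.

1349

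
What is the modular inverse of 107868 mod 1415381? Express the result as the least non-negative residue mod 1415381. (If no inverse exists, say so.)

56304

Run Euclid on (1415381, 107868):
1415381 = 13×107868 + 13097
107868 = 8×13097 + 3092
13097 = 4×3092 + 729
3092 = 4×729 + 176
729 = 4×176 + 25
176 = 7×25 + 1
25 = 25×1 + 0
Since gcd(107868, 1415381) = 1, back-substitute to write 1 as a combination:
1 = 176 − 7·25
1 = −7·729 + 29·176
1 = 29·3092 − 123·729
1 = −123·13097 + 521·3092
1 = 521·107868 − 4291·13097
1 = −4291·1415381 + 56304·107868
So 107868·56304 ≡ 1 (mod 1415381).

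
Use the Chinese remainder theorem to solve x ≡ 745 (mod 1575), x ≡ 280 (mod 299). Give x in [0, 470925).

197620

Write x = 745 + 1575·k. Then 1575·k ≡ 280 − 745 ≡ 133 (mod 299).
Need 1575⁻¹ mod 299. Extended Euclid on (299, 80):
299 = 3·80 + 59
80 = 1·59 + 21
59 = 2·21 + 17
21 = 1·17 + 4
17 = 4·4 + 1
4 = 4·1 + 0
Back-substitute:
1 = 17 − 4·4
1 = −4·21 + 5·17
1 = 5·59 − 14·21
1 = −14·80 + 19·59
1 = 19·299 − 71·80
1575⁻¹ ≡ 228 (mod 299), so k ≡ 228·133 ≡ 125 (mod 299).
x = 745 + 1575·125 = 197620.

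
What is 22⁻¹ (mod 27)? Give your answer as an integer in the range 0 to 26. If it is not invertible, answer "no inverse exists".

16

Apply the Euclidean algorithm to 27 and 22:
27 = 1×22 + 5
22 = 4×5 + 2
5 = 2×2 + 1
2 = 2×1 + 0
The gcd is 1. Working backward:
1 = 5 − 2·2
1 = −2·22 + 9·5
1 = 9·27 − 11·22
So 22·(-11) ≡ 1 (mod 27), and -11 ≡ 16 (mod 27).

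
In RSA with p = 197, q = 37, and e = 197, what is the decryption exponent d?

3725

φ(n) = (p−1)(q−1) = 196·36 = 7056.
Need d with 197·d ≡ 1 (mod 7056). Apply the extended Euclidean algorithm:
7056 = 35×197 + 161
197 = 1×161 + 36
161 = 4×36 + 17
36 = 2×17 + 2
17 = 8×2 + 1
2 = 2×1 + 0
Back-substitute:
1 = 17 − 8·2
1 = −8·36 + 17·17
1 = 17·161 − 76·36
1 = −76·197 + 93·161
1 = 93·7056 − 3331·197
So 197·(-3331) ≡ 1 (mod 7056), hence d ≡ -3331 ≡ 3725 (mod 7056).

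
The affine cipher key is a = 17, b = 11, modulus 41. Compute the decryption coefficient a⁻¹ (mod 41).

29

Run Euclid on (41, 17):
41 = 2*17 + 7
17 = 2*7 + 3
7 = 2*3 + 1
3 = 3*1 + 0
Since gcd(17, 41) = 1, back-substitute to write 1 as a combination:
1 = 7 − 2·3
1 = −2·17 + 5·7
1 = 5·41 − 12·17
Thus 17·(-12) ≡ 1 (mod 41); reducing, -12 mod 41 = 29.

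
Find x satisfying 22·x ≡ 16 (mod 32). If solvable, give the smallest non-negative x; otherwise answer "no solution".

First find gcd(22, 32):
32 = 1×22 + 10
22 = 2×10 + 2
10 = 5×2 + 0
gcd = 2 and 2 | 16, so solutions exist. Divide through by 2: 11x ≡ 8 (mod 16).
Now find 11⁻¹ mod 16:
16 = 1×11 + 5
11 = 2×5 + 1
5 = 5×1 + 0
Back-substitute:
1 = 11 − 2·5
1 = −2·16 + 3·11
So 11⁻¹ ≡ 3 (mod 16).
Then x ≡ 3·8 ≡ 8 (mod 16); the smallest non-negative solution is x = 8.

8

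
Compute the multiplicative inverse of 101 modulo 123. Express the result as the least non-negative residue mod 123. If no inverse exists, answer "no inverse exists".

95

Extended Euclidean algorithm:
123 = 1×101 + 22
101 = 4×22 + 13
22 = 1×13 + 9
13 = 1×9 + 4
9 = 2×4 + 1
4 = 4×1 + 0
The gcd is 1. Working backward:
1 = 9 − 2·4
1 = −2·13 + 3·9
1 = 3·22 − 5·13
1 = −5·101 + 23·22
1 = 23·123 − 28·101
Thus 101·(-28) ≡ 1 (mod 123); reducing, -28 mod 123 = 95.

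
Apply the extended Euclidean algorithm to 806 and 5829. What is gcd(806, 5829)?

Euclidean algorithm:
5829 = 7·806 + 187
806 = 4·187 + 58
187 = 3·58 + 13
58 = 4·13 + 6
13 = 2·6 + 1
6 = 6·1 + 0
gcd(806, 5829) = 1.
Express as a combination:
1 = 13 − 2·6
1 = −2·58 + 9·13
1 = 9·187 − 29·58
1 = −29·806 + 125·187
1 = 125·5829 − 904·806
So 1 = (125)·5829 + (-904)·806.

1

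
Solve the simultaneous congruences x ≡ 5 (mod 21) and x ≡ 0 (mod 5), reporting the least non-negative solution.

5

Write x = 5 + 21·k. Then 21·k ≡ 0 − 5 ≡ 0 (mod 5).
Need 21⁻¹ mod 5. Extended Euclid on (5, 1):
5 = 5*1 + 0
21⁻¹ ≡ 1 (mod 5), so k ≡ 1·0 ≡ 0 (mod 5).
x = 5 + 21·0 = 5.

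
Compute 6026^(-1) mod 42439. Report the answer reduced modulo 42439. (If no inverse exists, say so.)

6275

Extended Euclidean algorithm:
42439 = 7*6026 + 257
6026 = 23*257 + 115
257 = 2*115 + 27
115 = 4*27 + 7
27 = 3*7 + 6
7 = 1*6 + 1
6 = 6*1 + 0
The gcd is 1. Working backward:
1 = 7 − 6
1 = −27 + 4·7
1 = 4·115 − 17·27
1 = −17·257 + 38·115
1 = 38·6026 − 891·257
1 = −891·42439 + 6275·6026
So 6026·6275 ≡ 1 (mod 42439).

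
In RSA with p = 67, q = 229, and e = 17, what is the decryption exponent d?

9737

φ(n) = (p−1)(q−1) = 66·228 = 15048.
Need d with 17·d ≡ 1 (mod 15048). Apply the extended Euclidean algorithm:
15048 = 885·17 + 3
17 = 5·3 + 2
3 = 1·2 + 1
2 = 2·1 + 0
Back-substitute:
1 = 3 − 2
1 = −17 + 6·3
1 = 6·15048 − 5311·17
So 17·(-5311) ≡ 1 (mod 15048), hence d ≡ -5311 ≡ 9737 (mod 15048).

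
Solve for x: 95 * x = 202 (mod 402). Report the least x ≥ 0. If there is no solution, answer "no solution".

146

First find gcd(95, 402):
402 = 4×95 + 22
95 = 4×22 + 7
22 = 3×7 + 1
7 = 7×1 + 0
gcd = 1, so a unique solution mod 402 exists.
Back-substitute for the Bézout coefficients:
1 = 22 − 3·7
1 = −3·95 + 13·22
1 = 13·402 − 55·95
So 95·(-55) ≡ 1 (mod 402), giving 95⁻¹ ≡ 347.
x ≡ 95⁻¹·202 ≡ 347·202 ≡ 146 (mod 402).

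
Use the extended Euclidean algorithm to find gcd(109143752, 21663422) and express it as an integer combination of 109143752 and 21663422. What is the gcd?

2

Euclidean algorithm:
109143752 = 5*21663422 + 826642
21663422 = 26*826642 + 170730
826642 = 4*170730 + 143722
170730 = 1*143722 + 27008
143722 = 5*27008 + 8682
27008 = 3*8682 + 962
8682 = 9*962 + 24
962 = 40*24 + 2
24 = 12*2 + 0
gcd(109143752, 21663422) = 2.
Back-substituting:
2 = 962 − 40·24
2 = −40·8682 + 361·962
2 = 361·27008 − 1123·8682
2 = −1123·143722 + 5976·27008
2 = 5976·170730 − 7099·143722
2 = −7099·826642 + 34372·170730
2 = 34372·21663422 − 900771·826642
2 = −900771·109143752 + 4538227·21663422
So 2 = (-900771)·109143752 + (4538227)·21663422.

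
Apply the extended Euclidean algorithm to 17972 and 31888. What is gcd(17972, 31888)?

Euclidean algorithm:
31888 = 1*17972 + 13916
17972 = 1*13916 + 4056
13916 = 3*4056 + 1748
4056 = 2*1748 + 560
1748 = 3*560 + 68
560 = 8*68 + 16
68 = 4*16 + 4
16 = 4*4 + 0
gcd(17972, 31888) = 4.
Express as a combination:
4 = 68 − 4·16
4 = −4·560 + 33·68
4 = 33·1748 − 103·560
4 = −103·4056 + 239·1748
4 = 239·13916 − 820·4056
4 = −820·17972 + 1059·13916
4 = 1059·31888 − 1879·17972
So 4 = (1059)·31888 + (-1879)·17972.

4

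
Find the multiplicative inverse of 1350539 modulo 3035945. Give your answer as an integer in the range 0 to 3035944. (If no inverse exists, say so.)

Apply the Euclidean algorithm to 3035945 and 1350539:
3035945 = 2·1350539 + 334867
1350539 = 4·334867 + 11071
334867 = 30·11071 + 2737
11071 = 4·2737 + 123
2737 = 22·123 + 31
123 = 3·31 + 30
31 = 1·30 + 1
30 = 30·1 + 0
gcd = 1, so the inverse exists. Back-substitute:
1 = 31 − 30
1 = −123 + 4·31
1 = 4·2737 − 89·123
1 = −89·11071 + 360·2737
1 = 360·334867 − 10889·11071
1 = −10889·1350539 + 43916·334867
1 = 43916·3035945 − 98721·1350539
So 1350539·(-98721) ≡ 1 (mod 3035945), and -98721 ≡ 2937224 (mod 3035945).

2937224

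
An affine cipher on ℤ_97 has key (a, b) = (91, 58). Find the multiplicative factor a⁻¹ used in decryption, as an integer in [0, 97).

Run Euclid on (97, 91):
97 = 1·91 + 6
91 = 15·6 + 1
6 = 6·1 + 0
The gcd is 1. Working backward:
1 = 91 − 15·6
1 = −15·97 + 16·91
So 91·16 ≡ 1 (mod 97).

16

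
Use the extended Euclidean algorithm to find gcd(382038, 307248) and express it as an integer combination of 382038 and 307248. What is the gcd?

Apply Euclid's algorithm to 382038 and 307248:
382038 = 1*307248 + 74790
307248 = 4*74790 + 8088
74790 = 9*8088 + 1998
8088 = 4*1998 + 96
1998 = 20*96 + 78
96 = 1*78 + 18
78 = 4*18 + 6
18 = 3*6 + 0
gcd(382038, 307248) = 6.
Express as a combination:
6 = 78 − 4·18
6 = −4·96 + 5·78
6 = 5·1998 − 104·96
6 = −104·8088 + 421·1998
6 = 421·74790 − 3893·8088
6 = −3893·307248 + 15993·74790
6 = 15993·382038 − 19886·307248
So 6 = (15993)·382038 + (-19886)·307248.

6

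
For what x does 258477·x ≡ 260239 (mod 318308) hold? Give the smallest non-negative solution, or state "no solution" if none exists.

First find gcd(258477, 318308):
318308 = 1*258477 + 59831
258477 = 4*59831 + 19153
59831 = 3*19153 + 2372
19153 = 8*2372 + 177
2372 = 13*177 + 71
177 = 2*71 + 35
71 = 2*35 + 1
35 = 35*1 + 0
gcd = 1, so a unique solution mod 318308 exists.
Back-substitute for the Bézout coefficients:
1 = 71 − 2·35
1 = −2·177 + 5·71
1 = 5·2372 − 67·177
1 = −67·19153 + 541·2372
1 = 541·59831 − 1690·19153
1 = −1690·258477 + 7301·59831
1 = 7301·318308 − 8991·258477
So 258477·(-8991) ≡ 1 (mod 318308), giving 258477⁻¹ ≡ 309317.
x ≡ 258477⁻¹·260239 ≡ 309317·260239 ≡ 73259 (mod 318308).

73259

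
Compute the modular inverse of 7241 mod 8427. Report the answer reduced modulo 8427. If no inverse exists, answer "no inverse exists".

5663

Run Euclid on (8427, 7241):
8427 = 1·7241 + 1186
7241 = 6·1186 + 125
1186 = 9·125 + 61
125 = 2·61 + 3
61 = 20·3 + 1
3 = 3·1 + 0
Since gcd(7241, 8427) = 1, back-substitute to write 1 as a combination:
1 = 61 − 20·3
1 = −20·125 + 41·61
1 = 41·1186 − 389·125
1 = −389·7241 + 2375·1186
1 = 2375·8427 − 2764·7241
So 7241·(-2764) ≡ 1 (mod 8427), and -2764 ≡ 5663 (mod 8427).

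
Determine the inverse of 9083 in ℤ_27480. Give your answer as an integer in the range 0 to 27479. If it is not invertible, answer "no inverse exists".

15227

Apply the Euclidean algorithm to 27480 and 9083:
27480 = 3×9083 + 231
9083 = 39×231 + 74
231 = 3×74 + 9
74 = 8×9 + 2
9 = 4×2 + 1
2 = 2×1 + 0
gcd = 1, so the inverse exists. Back-substitute:
1 = 9 − 4·2
1 = −4·74 + 33·9
1 = 33·231 − 103·74
1 = −103·9083 + 4050·231
1 = 4050·27480 − 12253·9083
Thus 9083·(-12253) ≡ 1 (mod 27480); reducing, -12253 mod 27480 = 15227.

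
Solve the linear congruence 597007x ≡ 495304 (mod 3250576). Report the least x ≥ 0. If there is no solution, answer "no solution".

2375752

First find gcd(597007, 3250576):
3250576 = 5*597007 + 265541
597007 = 2*265541 + 65925
265541 = 4*65925 + 1841
65925 = 35*1841 + 1490
1841 = 1*1490 + 351
1490 = 4*351 + 86
351 = 4*86 + 7
86 = 12*7 + 2
7 = 3*2 + 1
2 = 2*1 + 0
gcd = 1, so a unique solution mod 3250576 exists.
Back-substitute for the Bézout coefficients:
1 = 7 − 3·2
1 = −3·86 + 37·7
1 = 37·351 − 151·86
1 = −151·1490 + 641·351
1 = 641·1841 − 792·1490
1 = −792·65925 + 28361·1841
1 = 28361·265541 − 114236·65925
1 = −114236·597007 + 256833·265541
1 = 256833·3250576 − 1398401·597007
So 597007·(-1398401) ≡ 1 (mod 3250576), giving 597007⁻¹ ≡ 1852175.
x ≡ 597007⁻¹·495304 ≡ 1852175·495304 ≡ 2375752 (mod 3250576).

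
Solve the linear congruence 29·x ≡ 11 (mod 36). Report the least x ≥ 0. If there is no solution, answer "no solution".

First find gcd(29, 36):
36 = 1*29 + 7
29 = 4*7 + 1
7 = 7*1 + 0
gcd = 1, so a unique solution mod 36 exists.
Back-substitute for the Bézout coefficients:
1 = 29 − 4·7
1 = −4·36 + 5·29
So 29·(5) ≡ 1 (mod 36), giving 29⁻¹ ≡ 5.
x ≡ 29⁻¹·11 ≡ 5·11 ≡ 19 (mod 36).

19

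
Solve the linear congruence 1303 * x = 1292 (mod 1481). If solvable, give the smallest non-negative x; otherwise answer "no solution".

First find gcd(1303, 1481):
1481 = 1·1303 + 178
1303 = 7·178 + 57
178 = 3·57 + 7
57 = 8·7 + 1
7 = 7·1 + 0
gcd = 1, so a unique solution mod 1481 exists.
Back-substitute for the Bézout coefficients:
1 = 57 − 8·7
1 = −8·178 + 25·57
1 = 25·1303 − 183·178
1 = −183·1481 + 208·1303
So 1303·(208) ≡ 1 (mod 1481), giving 1303⁻¹ ≡ 208.
x ≡ 1303⁻¹·1292 ≡ 208·1292 ≡ 675 (mod 1481).

675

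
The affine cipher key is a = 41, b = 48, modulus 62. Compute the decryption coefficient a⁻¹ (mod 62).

59

Run Euclid on (62, 41):
62 = 1*41 + 21
41 = 1*21 + 20
21 = 1*20 + 1
20 = 20*1 + 0
gcd = 1, so the inverse exists. Back-substitute:
1 = 21 − 20
1 = −41 + 2·21
1 = 2·62 − 3·41
So 41·(-3) ≡ 1 (mod 62), and -3 ≡ 59 (mod 62).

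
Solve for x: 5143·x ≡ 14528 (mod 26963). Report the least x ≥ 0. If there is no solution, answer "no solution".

23448

First find gcd(5143, 26963):
26963 = 5·5143 + 1248
5143 = 4·1248 + 151
1248 = 8·151 + 40
151 = 3·40 + 31
40 = 1·31 + 9
31 = 3·9 + 4
9 = 2·4 + 1
4 = 4·1 + 0
gcd = 1, so a unique solution mod 26963 exists.
Back-substitute for the Bézout coefficients:
1 = 9 − 2·4
1 = −2·31 + 7·9
1 = 7·40 − 9·31
1 = −9·151 + 34·40
1 = 34·1248 − 281·151
1 = −281·5143 + 1158·1248
1 = 1158·26963 − 6071·5143
So 5143·(-6071) ≡ 1 (mod 26963), giving 5143⁻¹ ≡ 20892.
x ≡ 5143⁻¹·14528 ≡ 20892·14528 ≡ 23448 (mod 26963).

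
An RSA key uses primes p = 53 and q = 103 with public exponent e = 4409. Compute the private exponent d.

2009

φ(n) = (p−1)(q−1) = 52·102 = 5304.
Need d with 4409·d ≡ 1 (mod 5304). Apply the extended Euclidean algorithm:
5304 = 1·4409 + 895
4409 = 4·895 + 829
895 = 1·829 + 66
829 = 12·66 + 37
66 = 1·37 + 29
37 = 1·29 + 8
29 = 3·8 + 5
8 = 1·5 + 3
5 = 1·3 + 2
3 = 1·2 + 1
2 = 2·1 + 0
Back-substitute:
1 = 3 − 2
1 = −5 + 2·3
1 = 2·8 − 3·5
1 = −3·29 + 11·8
1 = 11·37 − 14·29
1 = −14·66 + 25·37
1 = 25·829 − 314·66
1 = −314·895 + 339·829
1 = 339·4409 − 1670·895
1 = −1670·5304 + 2009·4409
So 4409·2009 ≡ 1 (mod 5304), hence d = 2009.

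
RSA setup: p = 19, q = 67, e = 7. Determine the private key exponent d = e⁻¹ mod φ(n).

φ(n) = (p−1)(q−1) = 18·66 = 1188.
Need d with 7·d ≡ 1 (mod 1188). Apply the extended Euclidean algorithm:
1188 = 169*7 + 5
7 = 1*5 + 2
5 = 2*2 + 1
2 = 2*1 + 0
Back-substitute:
1 = 5 − 2·2
1 = −2·7 + 3·5
1 = 3·1188 − 509·7
So 7·(-509) ≡ 1 (mod 1188), hence d ≡ -509 ≡ 679 (mod 1188).

679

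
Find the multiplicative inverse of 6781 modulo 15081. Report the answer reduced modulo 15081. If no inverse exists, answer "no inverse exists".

8578

gcd(15081, 6781) by repeated division:
15081 = 2·6781 + 1519
6781 = 4·1519 + 705
1519 = 2·705 + 109
705 = 6·109 + 51
109 = 2·51 + 7
51 = 7·7 + 2
7 = 3·2 + 1
2 = 2·1 + 0
The gcd is 1. Working backward:
1 = 7 − 3·2
1 = −3·51 + 22·7
1 = 22·109 − 47·51
1 = −47·705 + 304·109
1 = 304·1519 − 655·705
1 = −655·6781 + 2924·1519
1 = 2924·15081 − 6503·6781
Thus 6781·(-6503) ≡ 1 (mod 15081); reducing, -6503 mod 15081 = 8578.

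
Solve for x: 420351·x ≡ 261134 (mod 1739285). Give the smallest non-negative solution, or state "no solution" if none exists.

1049064

First find gcd(420351, 1739285):
1739285 = 4×420351 + 57881
420351 = 7×57881 + 15184
57881 = 3×15184 + 12329
15184 = 1×12329 + 2855
12329 = 4×2855 + 909
2855 = 3×909 + 128
909 = 7×128 + 13
128 = 9×13 + 11
13 = 1×11 + 2
11 = 5×2 + 1
2 = 2×1 + 0
gcd = 1, so a unique solution mod 1739285 exists.
Back-substitute for the Bézout coefficients:
1 = 11 − 5·2
1 = −5·13 + 6·11
1 = 6·128 − 59·13
1 = −59·909 + 419·128
1 = 419·2855 − 1316·909
1 = −1316·12329 + 5683·2855
1 = 5683·15184 − 6999·12329
1 = −6999·57881 + 26680·15184
1 = 26680·420351 − 193759·57881
1 = −193759·1739285 + 801716·420351
So 420351·(801716) ≡ 1 (mod 1739285), giving 420351⁻¹ ≡ 801716.
x ≡ 420351⁻¹·261134 ≡ 801716·261134 ≡ 1049064 (mod 1739285).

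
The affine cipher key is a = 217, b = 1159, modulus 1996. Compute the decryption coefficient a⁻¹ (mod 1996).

Run Euclid on (1996, 217):
1996 = 9·217 + 43
217 = 5·43 + 2
43 = 21·2 + 1
2 = 2·1 + 0
gcd = 1, so the inverse exists. Back-substitute:
1 = 43 − 21·2
1 = −21·217 + 106·43
1 = 106·1996 − 975·217
Hence 217⁻¹ ≡ -975 ≡ 1021 (mod 1996).

1021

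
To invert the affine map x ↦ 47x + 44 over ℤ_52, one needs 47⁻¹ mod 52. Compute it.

31

Run Euclid on (52, 47):
52 = 1·47 + 5
47 = 9·5 + 2
5 = 2·2 + 1
2 = 2·1 + 0
Since gcd(47, 52) = 1, back-substitute to write 1 as a combination:
1 = 5 − 2·2
1 = −2·47 + 19·5
1 = 19·52 − 21·47
Hence 47⁻¹ ≡ -21 ≡ 31 (mod 52).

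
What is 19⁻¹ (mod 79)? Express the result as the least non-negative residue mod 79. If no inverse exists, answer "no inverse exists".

Run Euclid on (79, 19):
79 = 4*19 + 3
19 = 6*3 + 1
3 = 3*1 + 0
Since gcd(19, 79) = 1, back-substitute to write 1 as a combination:
1 = 19 − 6·3
1 = −6·79 + 25·19
So 19·25 ≡ 1 (mod 79).

25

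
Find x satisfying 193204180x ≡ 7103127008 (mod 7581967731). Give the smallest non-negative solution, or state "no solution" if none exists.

gcd(193204180, 7581967731):
7581967731 = 39*193204180 + 47004711
193204180 = 4*47004711 + 5185336
47004711 = 9*5185336 + 336687
5185336 = 15*336687 + 135031
336687 = 2*135031 + 66625
135031 = 2*66625 + 1781
66625 = 37*1781 + 728
1781 = 2*728 + 325
728 = 2*325 + 78
325 = 4*78 + 13
78 = 6*13 + 0
gcd = 13, but 13 ∤ 7103127008, so the congruence has no solution.

no solution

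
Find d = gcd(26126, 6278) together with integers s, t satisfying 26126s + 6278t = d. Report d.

Repeated division:
26126 = 4·6278 + 1014
6278 = 6·1014 + 194
1014 = 5·194 + 44
194 = 4·44 + 18
44 = 2·18 + 8
18 = 2·8 + 2
8 = 4·2 + 0
gcd(26126, 6278) = 2.
Back-substituting:
2 = 18 − 2·8
2 = −2·44 + 5·18
2 = 5·194 − 22·44
2 = −22·1014 + 115·194
2 = 115·6278 − 712·1014
2 = −712·26126 + 2963·6278
So 2 = (-712)·26126 + (2963)·6278.

2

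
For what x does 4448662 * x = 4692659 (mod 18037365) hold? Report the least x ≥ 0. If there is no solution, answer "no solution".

11704067

First find gcd(4448662, 18037365):
18037365 = 4*4448662 + 242717
4448662 = 18*242717 + 79756
242717 = 3*79756 + 3449
79756 = 23*3449 + 429
3449 = 8*429 + 17
429 = 25*17 + 4
17 = 4*4 + 1
4 = 4*1 + 0
gcd = 1, so a unique solution mod 18037365 exists.
Back-substitute for the Bézout coefficients:
1 = 17 − 4·4
1 = −4·429 + 101·17
1 = 101·3449 − 812·429
1 = −812·79756 + 18777·3449
1 = 18777·242717 − 57143·79756
1 = −57143·4448662 + 1047351·242717
1 = 1047351·18037365 − 4246547·4448662
So 4448662·(-4246547) ≡ 1 (mod 18037365), giving 4448662⁻¹ ≡ 13790818.
x ≡ 4448662⁻¹·4692659 ≡ 13790818·4692659 ≡ 11704067 (mod 18037365).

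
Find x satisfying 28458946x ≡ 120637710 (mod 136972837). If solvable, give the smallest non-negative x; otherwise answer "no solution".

87420885

First find gcd(28458946, 136972837):
136972837 = 4·28458946 + 23137053
28458946 = 1·23137053 + 5321893
23137053 = 4·5321893 + 1849481
5321893 = 2·1849481 + 1622931
1849481 = 1·1622931 + 226550
1622931 = 7·226550 + 37081
226550 = 6·37081 + 4064
37081 = 9·4064 + 505
4064 = 8·505 + 24
505 = 21·24 + 1
24 = 24·1 + 0
gcd = 1, so a unique solution mod 136972837 exists.
Back-substitute for the Bézout coefficients:
1 = 505 − 21·24
1 = −21·4064 + 169·505
1 = 169·37081 − 1542·4064
1 = −1542·226550 + 9421·37081
1 = 9421·1622931 − 67489·226550
1 = −67489·1849481 + 76910·1622931
1 = 76910·5321893 − 221309·1849481
1 = −221309·23137053 + 962146·5321893
1 = 962146·28458946 − 1183455·23137053
1 = −1183455·136972837 + 5695966·28458946
So 28458946·(5695966) ≡ 1 (mod 136972837), giving 28458946⁻¹ ≡ 5695966.
x ≡ 28458946⁻¹·120637710 ≡ 5695966·120637710 ≡ 87420885 (mod 136972837).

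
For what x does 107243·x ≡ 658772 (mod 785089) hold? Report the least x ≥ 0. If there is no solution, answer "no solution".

153103

First find gcd(107243, 785089):
785089 = 7×107243 + 34388
107243 = 3×34388 + 4079
34388 = 8×4079 + 1756
4079 = 2×1756 + 567
1756 = 3×567 + 55
567 = 10×55 + 17
55 = 3×17 + 4
17 = 4×4 + 1
4 = 4×1 + 0
gcd = 1, so a unique solution mod 785089 exists.
Back-substitute for the Bézout coefficients:
1 = 17 − 4·4
1 = −4·55 + 13·17
1 = 13·567 − 134·55
1 = −134·1756 + 415·567
1 = 415·4079 − 964·1756
1 = −964·34388 + 8127·4079
1 = 8127·107243 − 25345·34388
1 = −25345·785089 + 185542·107243
So 107243·(185542) ≡ 1 (mod 785089), giving 107243⁻¹ ≡ 185542.
x ≡ 107243⁻¹·658772 ≡ 185542·658772 ≡ 153103 (mod 785089).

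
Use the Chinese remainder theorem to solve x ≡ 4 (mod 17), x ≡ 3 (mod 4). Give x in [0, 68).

Write x = 4 + 17·k. Then 17·k ≡ 3 − 4 ≡ 3 (mod 4).
Need 17⁻¹ mod 4. Extended Euclid on (4, 1):
4 = 4*1 + 0
17⁻¹ ≡ 1 (mod 4), so k ≡ 1·3 ≡ 3 (mod 4).
x = 4 + 17·3 = 55.

55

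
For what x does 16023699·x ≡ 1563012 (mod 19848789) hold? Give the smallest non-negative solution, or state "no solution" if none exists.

First find gcd(16023699, 19848789):
19848789 = 1*16023699 + 3825090
16023699 = 4*3825090 + 723339
3825090 = 5*723339 + 208395
723339 = 3*208395 + 98154
208395 = 2*98154 + 12087
98154 = 8*12087 + 1458
12087 = 8*1458 + 423
1458 = 3*423 + 189
423 = 2*189 + 45
189 = 4*45 + 9
45 = 5*9 + 0
gcd = 9 and 9 | 1563012, so solutions exist. Divide through by 9: 1780411x ≡ 173668 (mod 2205421).
Now find 1780411⁻¹ mod 2205421:
2205421 = 1·1780411 + 425010
1780411 = 4·425010 + 80371
425010 = 5·80371 + 23155
80371 = 3·23155 + 10906
23155 = 2·10906 + 1343
10906 = 8·1343 + 162
1343 = 8·162 + 47
162 = 3·47 + 21
47 = 2·21 + 5
21 = 4·5 + 1
5 = 5·1 + 0
Back-substitute:
1 = 21 − 4·5
1 = −4·47 + 9·21
1 = 9·162 − 31·47
1 = −31·1343 + 257·162
1 = 257·10906 − 2087·1343
1 = −2087·23155 + 4431·10906
1 = 4431·80371 − 15380·23155
1 = −15380·425010 + 81331·80371
1 = 81331·1780411 − 340704·425010
1 = −340704·2205421 + 422035·1780411
So 1780411⁻¹ ≡ 422035 (mod 2205421).
Then x ≡ 422035·173668 ≡ 1218287 (mod 2205421); the smallest non-negative solution is x = 1218287.

1218287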